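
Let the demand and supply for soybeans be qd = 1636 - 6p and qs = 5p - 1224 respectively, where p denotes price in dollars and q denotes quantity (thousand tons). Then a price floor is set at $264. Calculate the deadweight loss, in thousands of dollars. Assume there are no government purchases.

105.6

Equilibrium: 1636 - 6p = 5p - 1224, so 2860 = 11p and p* = 260, q* = 76.
Since 264 > 260, the floor is binding.
At p = 264: qd = 1636 - 6·264 = 52 and qs = 5·264 - 1224 = 96.
Quantity traded falls to 52. At q = 52 the demand price is (1636 - 52)/6 = 264 and the supply price is (1224 + 52)/5 = 255.2.
Deadweight loss = ½ · (264 - 255.2) · (76 - 52) = ½ · 8.8 · 24 = 105.6.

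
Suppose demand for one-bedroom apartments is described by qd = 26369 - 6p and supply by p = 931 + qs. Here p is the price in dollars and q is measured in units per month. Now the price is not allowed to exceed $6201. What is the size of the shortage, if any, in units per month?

0

Rearranging supply gives qs = p - 931. In a free market, 26369 - 6p = p - 931 gives the equilibrium p* = 3900, q* = 2969.
The ceiling of 6201 is above the equilibrium price 3900, so it is not binding; the market clears at p* = 3900, q* = 2969.
Since the control does not bind, there is no shortage.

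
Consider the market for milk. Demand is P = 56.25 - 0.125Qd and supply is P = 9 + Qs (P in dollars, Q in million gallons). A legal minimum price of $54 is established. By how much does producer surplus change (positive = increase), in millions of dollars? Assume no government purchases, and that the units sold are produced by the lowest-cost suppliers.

-234

Rearranging demand gives Qd = 450 - 8P; rearranging supply gives Qs = P - 9. Setting quantity demanded equal to quantity supplied, 450 - 8P = P - 9, gives P* = 51 and Q* = 42.
Since 54 > 51, the floor is binding.
At P = 54: Qd = 450 - 8·54 = 18 and Qs = 54 - 9 = 45.
Producer surplus without the control is ½ · (51 - 9) · 42 = 882.
With the floor, 18 units are sold at 54. The supply price at Q = 18 is 27, so PS = ½ · [(54 - 9) + (54 - 27)] · 18 = 648.
Change in producer surplus = 648 - 882 = -234.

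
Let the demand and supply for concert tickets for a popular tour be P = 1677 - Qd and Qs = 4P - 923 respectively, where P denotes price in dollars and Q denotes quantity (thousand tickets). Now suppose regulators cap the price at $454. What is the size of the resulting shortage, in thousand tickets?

330

Rearranging demand gives Qd = 1677 - P. Equilibrium: 1677 - P = 4P - 923, so 2600 = 5P and P* = 520, Q* = 1157.
Since 454 < 520, the ceiling is binding.
At P = 454: Qd = 1677 - 454 = 1223 and Qs = 4·454 - 923 = 893.
Shortage = Qd - Qs = 1223 - 893 = 330.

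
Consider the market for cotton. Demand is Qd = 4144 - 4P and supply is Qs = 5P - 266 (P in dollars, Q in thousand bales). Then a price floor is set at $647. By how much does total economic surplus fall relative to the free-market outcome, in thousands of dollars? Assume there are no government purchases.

88736.4

Without the control the market clears where 4144 - 4P = 5P - 266, i.e. P* = 490 and Q* = 2184.
Because the floor (647) lies above the market-clearing price, it is binding.
At P = 647: Qd = 4144 - 4·647 = 1556 and Qs = 5·647 - 266 = 2969.
Quantity traded falls to 1556. At Q = 1556 the demand price is (4144 - 1556)/4 = 647 and the supply price is (266 + 1556)/5 = 364.4.
Deadweight loss = ½ · (647 - 364.4) · (2184 - 1556) = ½ · 282.6 · 628 = 88736.4.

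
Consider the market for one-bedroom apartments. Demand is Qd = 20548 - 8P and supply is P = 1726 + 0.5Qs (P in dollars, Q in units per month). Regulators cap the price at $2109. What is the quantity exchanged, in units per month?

Rearranging supply gives Qs = 2P - 3452. Setting quantity demanded equal to quantity supplied, 20548 - 8P = 2P - 3452, gives P* = 2400 and Q* = 1348.
Because the ceiling (2109) lies below the market-clearing price, it is binding.
At P = 2109: Qd = 20548 - 8·2109 = 3676 and Qs = 2·2109 - 3452 = 766.
The quantity actually transacted is the short side, supply: 766.

766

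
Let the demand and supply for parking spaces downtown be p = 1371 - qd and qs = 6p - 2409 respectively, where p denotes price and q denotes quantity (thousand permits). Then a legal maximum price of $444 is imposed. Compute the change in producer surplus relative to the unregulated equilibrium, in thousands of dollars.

-52128

Rearranging demand gives qd = 1371 - p. In a free market, 1371 - p = 6p - 2409 gives the equilibrium p* = 540, q* = 831.
The ceiling of 444 is below the equilibrium price 540, so it binds.
At p = 444: qd = 1371 - 444 = 927 and qs = 6·444 - 2409 = 255.
Producer surplus without the control is ½ · (540 - 401.5) · 831 = 57546.75.
With the ceiling, producers sell 255 units at 444, so PS = ½ · (444 - 401.5) · 255 = 5418.75.
Change in producer surplus = 5418.75 - 57546.75 = -52128.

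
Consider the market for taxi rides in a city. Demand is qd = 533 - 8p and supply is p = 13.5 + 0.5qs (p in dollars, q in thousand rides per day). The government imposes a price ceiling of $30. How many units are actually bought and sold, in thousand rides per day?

33

Rearranging supply gives qs = 2p - 27. Setting quantity demanded equal to quantity supplied, 533 - 8p = 2p - 27, gives p* = 56 and q* = 85.
Since 30 < 56, the ceiling is binding.
At p = 30: qd = 533 - 8·30 = 293 and qs = 2·30 - 27 = 33.
The quantity actually transacted is the short side, supply: 33.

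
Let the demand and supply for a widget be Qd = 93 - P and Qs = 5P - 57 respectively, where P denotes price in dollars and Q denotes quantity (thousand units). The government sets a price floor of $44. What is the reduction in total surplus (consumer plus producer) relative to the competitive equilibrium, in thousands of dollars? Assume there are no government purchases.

216.6

Without the control the market clears where 93 - P = 5P - 57, i.e. P* = 25 and Q* = 68.
Because the floor (44) lies above the market-clearing price, it is binding.
At P = 44: Qd = 93 - 44 = 49 and Qs = 5·44 - 57 = 163.
Quantity traded falls to 49. At Q = 49 the demand price is 93 - 49 = 44 and the supply price is (57 + 49)/5 = 21.2.
Deadweight loss = ½ · (44 - 21.2) · (68 - 49) = ½ · 22.8 · 19 = 216.6.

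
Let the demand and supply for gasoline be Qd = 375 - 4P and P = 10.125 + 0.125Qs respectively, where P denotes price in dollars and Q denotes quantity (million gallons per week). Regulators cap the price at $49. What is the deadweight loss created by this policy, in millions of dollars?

0

Rearranging supply gives Qs = 8P - 81. Without the control the market clears where 375 - 4P = 8P - 81, i.e. P* = 38 and Q* = 223.
Since 49 is above P* = 38, the ceiling does not bind and the free-market outcome prevails.
Since the control does not bind, no trades are prevented and deadweight loss is zero.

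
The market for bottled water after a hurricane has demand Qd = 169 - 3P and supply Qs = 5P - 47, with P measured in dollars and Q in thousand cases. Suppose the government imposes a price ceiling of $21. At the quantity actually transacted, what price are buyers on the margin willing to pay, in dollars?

37

In a free market, 169 - 3P = 5P - 47 gives the equilibrium P* = 27, Q* = 88.
Since 21 < 27, the ceiling is binding.
At P = 21: Qd = 169 - 3·21 = 106 and Qs = 5·21 - 47 = 58.
Only 58 units reach the market. On the demand curve, the marginal buyer's willingness to pay at Q = 58 is (169 - 58)/3 = 37.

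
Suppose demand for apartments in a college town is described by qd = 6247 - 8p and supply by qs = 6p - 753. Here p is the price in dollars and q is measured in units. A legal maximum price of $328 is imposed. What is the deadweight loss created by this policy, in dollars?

Setting quantity demanded equal to quantity supplied, 6247 - 8p = 6p - 753, gives p* = 500 and q* = 2247.
Since 328 < 500, the ceiling is binding.
At p = 328: qd = 6247 - 8·328 = 3623 and qs = 6·328 - 753 = 1215.
Quantity traded falls to 1215. At q = 1215 the demand price is (6247 - 1215)/8 = 629 and the supply price is (753 + 1215)/6 = 328.
Deadweight loss = ½ · (629 - 328) · (2247 - 1215) = ½ · 301 · 1032 = 155316.

155316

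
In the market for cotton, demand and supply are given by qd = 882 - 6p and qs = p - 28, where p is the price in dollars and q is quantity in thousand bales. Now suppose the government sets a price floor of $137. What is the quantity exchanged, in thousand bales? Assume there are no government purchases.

60

Equilibrium: 882 - 6p = p - 28, so 910 = 7p and p* = 130, q* = 102.
Since 137 > 130, the floor is binding.
At p = 137: qd = 882 - 6·137 = 60 and qs = 137 - 28 = 109.
The quantity actually transacted is the short side, demand: 60.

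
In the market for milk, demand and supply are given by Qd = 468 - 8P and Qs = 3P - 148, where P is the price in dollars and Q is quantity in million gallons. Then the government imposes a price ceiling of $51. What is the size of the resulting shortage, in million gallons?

55

Without the control the market clears where 468 - 8P = 3P - 148, i.e. P* = 56 and Q* = 20.
Because the ceiling (51) lies below the market-clearing price, it is binding.
At P = 51: Qd = 468 - 8·51 = 60 and Qs = 3·51 - 148 = 5.
Shortage = Qd - Qs = 60 - 5 = 55.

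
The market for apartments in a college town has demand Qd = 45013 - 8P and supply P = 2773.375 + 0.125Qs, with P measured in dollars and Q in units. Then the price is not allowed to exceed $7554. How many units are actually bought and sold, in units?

Rearranging supply gives Qs = 8P - 22187. In a free market, 45013 - 8P = 8P - 22187 gives the equilibrium P* = 4200, Q* = 11413.
Since 7554 is above P* = 4200, the ceiling does not bind and the free-market outcome prevails.

11413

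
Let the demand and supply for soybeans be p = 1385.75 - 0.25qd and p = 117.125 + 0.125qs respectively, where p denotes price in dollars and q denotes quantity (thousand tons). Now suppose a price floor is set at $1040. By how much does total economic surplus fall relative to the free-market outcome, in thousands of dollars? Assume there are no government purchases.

Rearranging demand gives qd = 5543 - 4p; rearranging supply gives qs = 8p - 937. Setting quantity demanded equal to quantity supplied, 5543 - 4p = 8p - 937, gives p* = 540 and q* = 3383.
Because the floor (1040) lies above the market-clearing price, it is binding.
At p = 1040: qd = 5543 - 4·1040 = 1383 and qs = 8·1040 - 937 = 7383.
Quantity traded falls to 1383. At q = 1383 the demand price is (5543 - 1383)/4 = 1040 and the supply price is (937 + 1383)/8 = 290.
Deadweight loss = ½ · (1040 - 290) · (3383 - 1383) = ½ · 750 · 2000 = 750000.

750000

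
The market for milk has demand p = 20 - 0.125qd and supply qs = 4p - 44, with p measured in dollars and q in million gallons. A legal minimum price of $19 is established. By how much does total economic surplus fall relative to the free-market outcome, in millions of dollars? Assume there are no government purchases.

48

Rearranging demand gives qd = 160 - 8p. In a free market, 160 - 8p = 4p - 44 gives the equilibrium p* = 17, q* = 24.
Because the floor (19) lies above the market-clearing price, it is binding.
At p = 19: qd = 160 - 8·19 = 8 and qs = 4·19 - 44 = 32.
Quantity traded falls to 8. At q = 8 the demand price is (160 - 8)/8 = 19 and the supply price is (44 + 8)/4 = 13.
Deadweight loss = ½ · (19 - 13) · (24 - 8) = ½ · 6 · 16 = 48.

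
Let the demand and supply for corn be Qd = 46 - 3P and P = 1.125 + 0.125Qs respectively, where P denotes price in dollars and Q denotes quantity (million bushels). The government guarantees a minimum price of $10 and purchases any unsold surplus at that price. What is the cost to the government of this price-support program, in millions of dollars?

550

Rearranging supply gives Qs = 8P - 9. Without the control the market clears where 46 - 3P = 8P - 9, i.e. P* = 5 and Q* = 31.
Since 10 > 5, the floor is binding.
At P = 10: Qd = 46 - 3·10 = 16 and Qs = 8·10 - 9 = 71.
Surplus = Qs - Qd = 55.
Government expenditure = surplus × support price = 55 × 10 = 550.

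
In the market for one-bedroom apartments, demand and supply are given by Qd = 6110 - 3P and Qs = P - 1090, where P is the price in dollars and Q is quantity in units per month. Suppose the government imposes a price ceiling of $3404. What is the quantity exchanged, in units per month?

Without the control the market clears where 6110 - 3P = P - 1090, i.e. P* = 1800 and Q* = 710.
The ceiling of 3404 is above the equilibrium price 1800, so it is not binding; the market clears at P* = 1800, Q* = 710.

710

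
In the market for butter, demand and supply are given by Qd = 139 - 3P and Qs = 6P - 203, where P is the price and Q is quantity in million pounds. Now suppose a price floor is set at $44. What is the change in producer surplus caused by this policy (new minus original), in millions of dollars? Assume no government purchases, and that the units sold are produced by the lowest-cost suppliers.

15

Setting quantity demanded equal to quantity supplied, 139 - 3P = 6P - 203, gives P* = 38 and Q* = 25.
The floor of 44 is above the equilibrium price 38, so it binds.
At P = 44: Qd = 139 - 3·44 = 7 and Qs = 6·44 - 203 = 61.
Producer surplus without the control is ½ · (38 - 203/6) · 25 = 625/12.
With the floor, 7 units are sold at 44. The supply price at Q = 7 is 35, so PS = ½ · [(44 - 203/6) + (44 - 35)] · 7 = 805/12.
Change in producer surplus = 805/12 - 625/12 = 15.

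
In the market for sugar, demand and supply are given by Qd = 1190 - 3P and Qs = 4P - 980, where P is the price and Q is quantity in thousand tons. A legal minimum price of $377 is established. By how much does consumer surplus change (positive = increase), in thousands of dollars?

-10686.5

Without the control the market clears where 1190 - 3P = 4P - 980, i.e. P* = 310 and Q* = 260.
Since 377 > 310, the floor is binding.
At P = 377: Qd = 1190 - 3·377 = 59 and Qs = 4·377 - 980 = 528.
Consumer surplus without the control is ½ · (1190/3 - 310) · 260 = 33800/3.
With the floor, consumers buy 59 units at 377, so CS = ½ · (1190/3 - 377) · 59 = 3481/6.
Change in consumer surplus = 3481/6 - 33800/3 = -10686.5.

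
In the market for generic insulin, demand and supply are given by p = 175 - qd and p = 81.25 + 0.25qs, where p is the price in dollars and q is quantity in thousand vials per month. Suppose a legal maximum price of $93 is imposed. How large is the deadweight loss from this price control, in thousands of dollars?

490

Rearranging demand gives qd = 175 - p; rearranging supply gives qs = 4p - 325. Setting quantity demanded equal to quantity supplied, 175 - p = 4p - 325, gives p* = 100 and q* = 75.
Because the ceiling (93) lies below the market-clearing price, it is binding.
At p = 93: qd = 175 - 93 = 82 and qs = 4·93 - 325 = 47.
Quantity traded falls to 47. At q = 47 the demand price is 175 - 47 = 128 and the supply price is (325 + 47)/4 = 93.
Deadweight loss = ½ · (128 - 93) · (75 - 47) = ½ · 35 · 28 = 490.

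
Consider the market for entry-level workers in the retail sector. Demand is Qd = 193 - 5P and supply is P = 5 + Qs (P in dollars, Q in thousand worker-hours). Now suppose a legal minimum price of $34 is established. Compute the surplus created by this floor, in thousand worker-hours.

Rearranging supply gives Qs = P - 5. In a free market, 193 - 5P = P - 5 gives the equilibrium P* = 33, Q* = 28.
The floor of 34 is above the equilibrium price 33, so it binds.
At P = 34: Qd = 193 - 5·34 = 23 and Qs = 34 - 5 = 29.
Surplus = Qs - Qd = 29 - 23 = 6.

6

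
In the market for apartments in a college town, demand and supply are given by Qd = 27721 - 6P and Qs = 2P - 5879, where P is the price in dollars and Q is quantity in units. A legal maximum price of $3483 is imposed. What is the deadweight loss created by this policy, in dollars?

685452

In a free market, 27721 - 6P = 2P - 5879 gives the equilibrium P* = 4200, Q* = 2521.
Since 3483 < 4200, the ceiling is binding.
At P = 3483: Qd = 27721 - 6·3483 = 6823 and Qs = 2·3483 - 5879 = 1087.
Quantity traded falls to 1087. At Q = 1087 the demand price is (27721 - 1087)/6 = 4439 and the supply price is (5879 + 1087)/2 = 3483.
Deadweight loss = ½ · (4439 - 3483) · (2521 - 1087) = ½ · 956 · 1434 = 685452.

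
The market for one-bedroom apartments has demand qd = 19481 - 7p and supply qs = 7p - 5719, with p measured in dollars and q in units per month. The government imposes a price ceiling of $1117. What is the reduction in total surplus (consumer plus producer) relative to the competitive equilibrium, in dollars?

3265423

Without the control the market clears where 19481 - 7p = 7p - 5719, i.e. p* = 1800 and q* = 6881.
Because the ceiling (1117) lies below the market-clearing price, it is binding.
At p = 1117: qd = 19481 - 7·1117 = 11662 and qs = 7·1117 - 5719 = 2100.
Quantity traded falls to 2100. At q = 2100 the demand price is (19481 - 2100)/7 = 2483 and the supply price is (5719 + 2100)/7 = 1117.
Deadweight loss = ½ · (2483 - 1117) · (6881 - 2100) = ½ · 1366 · 4781 = 3265423.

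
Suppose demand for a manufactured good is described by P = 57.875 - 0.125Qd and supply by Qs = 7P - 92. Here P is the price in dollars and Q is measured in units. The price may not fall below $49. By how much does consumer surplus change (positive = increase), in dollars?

-1428

Rearranging demand gives Qd = 463 - 8P. In a free market, 463 - 8P = 7P - 92 gives the equilibrium P* = 37, Q* = 167.
The floor of 49 is above the equilibrium price 37, so it binds.
At P = 49: Qd = 463 - 8·49 = 71 and Qs = 7·49 - 92 = 251.
Consumer surplus without the control is ½ · (57.875 - 37) · 167 = 1743.0625.
With the floor, consumers buy 71 units at 49, so CS = ½ · (57.875 - 49) · 71 = 315.0625.
Change in consumer surplus = 315.0625 - 1743.0625 = -1428.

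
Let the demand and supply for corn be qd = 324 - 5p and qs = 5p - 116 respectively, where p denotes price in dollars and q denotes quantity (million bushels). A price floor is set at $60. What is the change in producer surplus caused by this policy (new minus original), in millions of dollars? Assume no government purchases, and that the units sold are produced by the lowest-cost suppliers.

-256

Without the control the market clears where 324 - 5p = 5p - 116, i.e. p* = 44 and q* = 104.
The floor of 60 is above the equilibrium price 44, so it binds.
At p = 60: qd = 324 - 5·60 = 24 and qs = 5·60 - 116 = 184.
Producer surplus without the control is ½ · (44 - 23.2) · 104 = 1081.6.
With the floor, 24 units are sold at 60. The supply price at q = 24 is 28, so PS = ½ · [(60 - 23.2) + (60 - 28)] · 24 = 825.6.
Change in producer surplus = 825.6 - 1081.6 = -256.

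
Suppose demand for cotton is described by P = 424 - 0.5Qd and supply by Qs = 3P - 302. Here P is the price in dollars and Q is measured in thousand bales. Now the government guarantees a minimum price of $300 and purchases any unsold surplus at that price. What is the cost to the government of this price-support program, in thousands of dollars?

105000

Rearranging demand gives Qd = 848 - 2P. Setting quantity demanded equal to quantity supplied, 848 - 2P = 3P - 302, gives P* = 230 and Q* = 388.
The floor of 300 is above the equilibrium price 230, so it binds.
At P = 300: Qd = 848 - 2·300 = 248 and Qs = 3·300 - 302 = 598.
Surplus = Qs - Qd = 350.
Government expenditure = surplus × support price = 350 × 300 = 105000.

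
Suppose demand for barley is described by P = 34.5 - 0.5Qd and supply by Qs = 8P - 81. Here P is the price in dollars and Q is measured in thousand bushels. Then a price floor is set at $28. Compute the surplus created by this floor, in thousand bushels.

130

Rearranging demand gives Qd = 69 - 2P. Setting quantity demanded equal to quantity supplied, 69 - 2P = 8P - 81, gives P* = 15 and Q* = 39.
Because the floor (28) lies above the market-clearing price, it is binding.
At P = 28: Qd = 69 - 2·28 = 13 and Qs = 8·28 - 81 = 143.
Surplus = Qs - Qd = 143 - 13 = 130.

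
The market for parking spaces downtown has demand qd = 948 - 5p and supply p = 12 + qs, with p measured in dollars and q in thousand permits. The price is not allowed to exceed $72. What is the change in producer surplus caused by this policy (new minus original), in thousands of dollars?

Rearranging supply gives qs = p - 12. In a free market, 948 - 5p = p - 12 gives the equilibrium p* = 160, q* = 148.
Because the ceiling (72) lies below the market-clearing price, it is binding.
At p = 72: qd = 948 - 5·72 = 588 and qs = 72 - 12 = 60.
Producer surplus without the control is ½ · (160 - 12) · 148 = 10952.
With the ceiling, producers sell 60 units at 72, so PS = ½ · (72 - 12) · 60 = 1800.
Change in producer surplus = 1800 - 10952 = -9152.

-9152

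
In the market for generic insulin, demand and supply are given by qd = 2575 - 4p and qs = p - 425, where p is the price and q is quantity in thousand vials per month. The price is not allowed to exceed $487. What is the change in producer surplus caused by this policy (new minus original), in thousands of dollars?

Without the control the market clears where 2575 - 4p = p - 425, i.e. p* = 600 and q* = 175.
The ceiling of 487 is below the equilibrium price 600, so it binds.
At p = 487: qd = 2575 - 4·487 = 627 and qs = 487 - 425 = 62.
Producer surplus without the control is ½ · (600 - 425) · 175 = 15312.5.
With the ceiling, producers sell 62 units at 487, so PS = ½ · (487 - 425) · 62 = 1922.
Change in producer surplus = 1922 - 15312.5 = -13390.5.

-13390.5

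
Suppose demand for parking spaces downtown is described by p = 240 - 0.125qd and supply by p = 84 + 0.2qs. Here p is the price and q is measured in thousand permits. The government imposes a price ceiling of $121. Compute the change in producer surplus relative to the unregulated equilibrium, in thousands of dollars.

Rearranging demand gives qd = 1920 - 8p; rearranging supply gives qs = 5p - 420. Equilibrium: 1920 - 8p = 5p - 420, so 2340 = 13p and p* = 180, q* = 480.
Because the ceiling (121) lies below the market-clearing price, it is binding.
At p = 121: qd = 1920 - 8·121 = 952 and qs = 5·121 - 420 = 185.
Producer surplus without the control is ½ · (180 - 84) · 480 = 23040.
With the ceiling, producers sell 185 units at 121, so PS = ½ · (121 - 84) · 185 = 3422.5.
Change in producer surplus = 3422.5 - 23040 = -19617.5.

-19617.5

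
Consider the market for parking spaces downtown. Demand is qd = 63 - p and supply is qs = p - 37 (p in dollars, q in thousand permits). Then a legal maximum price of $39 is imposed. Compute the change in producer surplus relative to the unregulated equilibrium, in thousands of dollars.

-82.5

Equilibrium: 63 - p = p - 37, so 100 = 2p and p* = 50, q* = 13.
The ceiling of 39 is below the equilibrium price 50, so it binds.
At p = 39: qd = 63 - 39 = 24 and qs = 39 - 37 = 2.
Producer surplus without the control is ½ · (50 - 37) · 13 = 84.5.
With the ceiling, producers sell 2 units at 39, so PS = ½ · (39 - 37) · 2 = 2.
Change in producer surplus = 2 - 84.5 = -82.5.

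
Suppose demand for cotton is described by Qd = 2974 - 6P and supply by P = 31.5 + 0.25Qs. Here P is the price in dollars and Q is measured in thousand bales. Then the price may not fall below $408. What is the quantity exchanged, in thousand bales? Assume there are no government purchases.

526

Rearranging supply gives Qs = 4P - 126. Setting quantity demanded equal to quantity supplied, 2974 - 6P = 4P - 126, gives P* = 310 and Q* = 1114.
Because the floor (408) lies above the market-clearing price, it is binding.
At P = 408: Qd = 2974 - 6·408 = 526 and Qs = 4·408 - 126 = 1506.
The quantity actually transacted is the short side, demand: 526.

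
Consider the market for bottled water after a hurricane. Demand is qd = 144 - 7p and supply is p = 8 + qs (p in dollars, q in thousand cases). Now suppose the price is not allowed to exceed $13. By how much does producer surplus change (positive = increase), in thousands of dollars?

Rearranging supply gives qs = p - 8. In a free market, 144 - 7p = p - 8 gives the equilibrium p* = 19, q* = 11.
The ceiling of 13 is below the equilibrium price 19, so it binds.
At p = 13: qd = 144 - 7·13 = 53 and qs = 13 - 8 = 5.
Producer surplus without the control is ½ · (19 - 8) · 11 = 60.5.
With the ceiling, producers sell 5 units at 13, so PS = ½ · (13 - 8) · 5 = 12.5.
Change in producer surplus = 12.5 - 60.5 = -48.

-48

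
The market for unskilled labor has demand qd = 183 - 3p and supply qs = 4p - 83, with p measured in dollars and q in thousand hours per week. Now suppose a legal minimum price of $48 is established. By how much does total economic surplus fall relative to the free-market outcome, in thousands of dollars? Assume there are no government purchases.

In a free market, 183 - 3p = 4p - 83 gives the equilibrium p* = 38, q* = 69.
Because the floor (48) lies above the market-clearing price, it is binding.
At p = 48: qd = 183 - 3·48 = 39 and qs = 4·48 - 83 = 109.
Quantity traded falls to 39. At q = 39 the demand price is (183 - 39)/3 = 48 and the supply price is (83 + 39)/4 = 30.5.
Deadweight loss = ½ · (48 - 30.5) · (69 - 39) = ½ · 17.5 · 30 = 262.5.

262.5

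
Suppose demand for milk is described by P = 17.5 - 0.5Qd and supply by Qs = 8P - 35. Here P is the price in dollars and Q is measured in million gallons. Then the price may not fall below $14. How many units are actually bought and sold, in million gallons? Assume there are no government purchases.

7

Rearranging demand gives Qd = 35 - 2P. Without the control the market clears where 35 - 2P = 8P - 35, i.e. P* = 7 and Q* = 21.
Because the floor (14) lies above the market-clearing price, it is binding.
At P = 14: Qd = 35 - 2·14 = 7 and Qs = 8·14 - 35 = 77.
The quantity actually transacted is the short side, demand: 7.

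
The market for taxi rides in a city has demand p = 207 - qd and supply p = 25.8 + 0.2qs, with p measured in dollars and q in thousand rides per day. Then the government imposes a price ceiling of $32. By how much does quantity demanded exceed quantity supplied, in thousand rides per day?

Rearranging demand gives qd = 207 - p; rearranging supply gives qs = 5p - 129. Without the control the market clears where 207 - p = 5p - 129, i.e. p* = 56 and q* = 151.
The ceiling of 32 is below the equilibrium price 56, so it binds.
At p = 32: qd = 207 - 32 = 175 and qs = 5·32 - 129 = 31.
Shortage = qd - qs = 175 - 31 = 144.

144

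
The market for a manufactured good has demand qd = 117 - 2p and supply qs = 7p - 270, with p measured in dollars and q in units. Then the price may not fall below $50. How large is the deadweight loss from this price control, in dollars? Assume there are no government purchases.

Setting quantity demanded equal to quantity supplied, 117 - 2p = 7p - 270, gives p* = 43 and q* = 31.
The floor of 50 is above the equilibrium price 43, so it binds.
At p = 50: qd = 117 - 2·50 = 17 and qs = 7·50 - 270 = 80.
Quantity traded falls to 17. At q = 17 the demand price is (117 - 17)/2 = 50 and the supply price is (270 + 17)/7 = 41.
Deadweight loss = ½ · (50 - 41) · (31 - 17) = ½ · 9 · 14 = 63.

63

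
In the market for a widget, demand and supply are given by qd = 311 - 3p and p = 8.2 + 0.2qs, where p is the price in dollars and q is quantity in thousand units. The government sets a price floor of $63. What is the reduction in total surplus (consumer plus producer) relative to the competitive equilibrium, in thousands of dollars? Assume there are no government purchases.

866.4

Rearranging supply gives qs = 5p - 41. Setting quantity demanded equal to quantity supplied, 311 - 3p = 5p - 41, gives p* = 44 and q* = 179.
The floor of 63 is above the equilibrium price 44, so it binds.
At p = 63: qd = 311 - 3·63 = 122 and qs = 5·63 - 41 = 274.
Quantity traded falls to 122. At q = 122 the demand price is (311 - 122)/3 = 63 and the supply price is (41 + 122)/5 = 32.6.
Deadweight loss = ½ · (63 - 32.6) · (179 - 122) = ½ · 30.4 · 57 = 866.4.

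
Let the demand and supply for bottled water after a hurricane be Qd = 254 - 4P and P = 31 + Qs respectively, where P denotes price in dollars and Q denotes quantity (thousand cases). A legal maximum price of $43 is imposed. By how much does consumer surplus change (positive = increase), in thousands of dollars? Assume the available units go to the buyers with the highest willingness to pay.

Rearranging supply gives Qs = P - 31. Equilibrium: 254 - 4P = P - 31, so 285 = 5P and P* = 57, Q* = 26.
Because the ceiling (43) lies below the market-clearing price, it is binding.
At P = 43: Qd = 254 - 4·43 = 82 and Qs = 43 - 31 = 12.
Consumer surplus without the control is ½ · (63.5 - 57) · 26 = 84.5.
With the ceiling, 12 units are sold at 43 (assume they go to the highest-value buyers). The demand price at Q = 12 is 60.5, so CS = ½ · [(63.5 - 43) + (60.5 - 43)] · 12 = 228.
Change in consumer surplus = 228 - 84.5 = 143.5.

143.5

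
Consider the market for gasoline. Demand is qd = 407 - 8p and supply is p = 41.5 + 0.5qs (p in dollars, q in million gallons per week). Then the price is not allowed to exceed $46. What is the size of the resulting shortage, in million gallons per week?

30

Rearranging supply gives qs = 2p - 83. In a free market, 407 - 8p = 2p - 83 gives the equilibrium p* = 49, q* = 15.
The ceiling of 46 is below the equilibrium price 49, so it binds.
At p = 46: qd = 407 - 8·46 = 39 and qs = 2·46 - 83 = 9.
Shortage = qd - qs = 39 - 9 = 30.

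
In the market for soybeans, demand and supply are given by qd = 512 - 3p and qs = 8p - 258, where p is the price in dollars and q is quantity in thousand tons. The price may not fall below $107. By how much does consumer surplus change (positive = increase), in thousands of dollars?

In a free market, 512 - 3p = 8p - 258 gives the equilibrium p* = 70, q* = 302.
The floor of 107 is above the equilibrium price 70, so it binds.
At p = 107: qd = 512 - 3·107 = 191 and qs = 8·107 - 258 = 598.
Consumer surplus without the control is ½ · (512/3 - 70) · 302 = 45602/3.
With the floor, consumers buy 191 units at 107, so CS = ½ · (512/3 - 107) · 191 = 36481/6.
Change in consumer surplus = 36481/6 - 45602/3 = -9120.5.

-9120.5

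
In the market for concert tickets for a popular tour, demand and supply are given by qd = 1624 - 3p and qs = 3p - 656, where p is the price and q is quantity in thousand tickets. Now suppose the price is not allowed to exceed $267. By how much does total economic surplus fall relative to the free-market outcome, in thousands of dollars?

38307

In a free market, 1624 - 3p = 3p - 656 gives the equilibrium p* = 380, q* = 484.
Since 267 < 380, the ceiling is binding.
At p = 267: qd = 1624 - 3·267 = 823 and qs = 3·267 - 656 = 145.
Quantity traded falls to 145. At q = 145 the demand price is (1624 - 145)/3 = 493 and the supply price is (656 + 145)/3 = 267.
Deadweight loss = ½ · (493 - 267) · (484 - 145) = ½ · 226 · 339 = 38307.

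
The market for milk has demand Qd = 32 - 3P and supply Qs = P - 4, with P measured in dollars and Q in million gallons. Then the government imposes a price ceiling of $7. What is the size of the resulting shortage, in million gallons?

8

Setting quantity demanded equal to quantity supplied, 32 - 3P = P - 4, gives P* = 9 and Q* = 5.
Because the ceiling (7) lies below the market-clearing price, it is binding.
At P = 7: Qd = 32 - 3·7 = 11 and Qs = 7 - 4 = 3.
Shortage = Qd - Qs = 11 - 3 = 8.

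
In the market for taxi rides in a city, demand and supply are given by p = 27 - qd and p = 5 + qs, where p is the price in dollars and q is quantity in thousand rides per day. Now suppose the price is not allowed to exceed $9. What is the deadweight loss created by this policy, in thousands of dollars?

Rearranging demand gives qd = 27 - p; rearranging supply gives qs = p - 5. Without the control the market clears where 27 - p = p - 5, i.e. p* = 16 and q* = 11.
Because the ceiling (9) lies below the market-clearing price, it is binding.
At p = 9: qd = 27 - 9 = 18 and qs = 9 - 5 = 4.
Quantity traded falls to 4. At q = 4 the demand price is 27 - 4 = 23 and the supply price is 5 + 4 = 9.
Deadweight loss = ½ · (23 - 9) · (11 - 4) = ½ · 14 · 7 = 49.

49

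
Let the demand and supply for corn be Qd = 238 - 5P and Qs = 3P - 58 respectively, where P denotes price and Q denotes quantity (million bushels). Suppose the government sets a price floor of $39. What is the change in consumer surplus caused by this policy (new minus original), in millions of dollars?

Without the control the market clears where 238 - 5P = 3P - 58, i.e. P* = 37 and Q* = 53.
Because the floor (39) lies above the market-clearing price, it is binding.
At P = 39: Qd = 238 - 5·39 = 43 and Qs = 3·39 - 58 = 59.
Consumer surplus without the control is ½ · (47.6 - 37) · 53 = 280.9.
With the floor, consumers buy 43 units at 39, so CS = ½ · (47.6 - 39) · 43 = 184.9.
Change in consumer surplus = 184.9 - 280.9 = -96.

-96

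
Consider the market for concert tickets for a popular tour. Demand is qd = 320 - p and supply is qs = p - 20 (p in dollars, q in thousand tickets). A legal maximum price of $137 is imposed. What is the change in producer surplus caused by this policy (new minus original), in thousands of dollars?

-4405.5

Setting quantity demanded equal to quantity supplied, 320 - p = p - 20, gives p* = 170 and q* = 150.
Since 137 < 170, the ceiling is binding.
At p = 137: qd = 320 - 137 = 183 and qs = 137 - 20 = 117.
Producer surplus without the control is ½ · (170 - 20) · 150 = 11250.
With the ceiling, producers sell 117 units at 137, so PS = ½ · (137 - 20) · 117 = 6844.5.
Change in producer surplus = 6844.5 - 11250 = -4405.5.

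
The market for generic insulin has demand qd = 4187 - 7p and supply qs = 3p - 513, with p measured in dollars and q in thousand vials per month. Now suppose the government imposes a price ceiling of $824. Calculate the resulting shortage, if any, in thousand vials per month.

0

Equilibrium: 4187 - 7p = 3p - 513, so 4700 = 10p and p* = 470, q* = 897.
The ceiling of 824 is above the equilibrium price 470, so it is not binding; the market clears at p* = 470, q* = 897.
Since the control does not bind, there is no shortage.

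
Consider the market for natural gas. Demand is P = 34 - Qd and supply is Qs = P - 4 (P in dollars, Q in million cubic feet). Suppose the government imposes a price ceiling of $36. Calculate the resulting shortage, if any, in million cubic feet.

Rearranging demand gives Qd = 34 - P. Setting quantity demanded equal to quantity supplied, 34 - P = P - 4, gives P* = 19 and Q* = 15.
Since 36 is above P* = 19, the ceiling does not bind and the free-market outcome prevails.
Since the control does not bind, there is no shortage.

0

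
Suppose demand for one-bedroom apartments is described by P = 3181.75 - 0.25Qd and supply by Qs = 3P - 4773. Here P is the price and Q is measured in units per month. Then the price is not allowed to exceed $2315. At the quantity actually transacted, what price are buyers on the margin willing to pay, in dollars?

2638.75

Rearranging demand gives Qd = 12727 - 4P. Equilibrium: 12727 - 4P = 3P - 4773, so 17500 = 7P and P* = 2500, Q* = 2727.
Because the ceiling (2315) lies below the market-clearing price, it is binding.
At P = 2315: Qd = 12727 - 4·2315 = 3467 and Qs = 3·2315 - 4773 = 2172.
Only 2172 units reach the market. On the demand curve, the marginal buyer's willingness to pay at Q = 2172 is (12727 - 2172)/4 = 2638.75.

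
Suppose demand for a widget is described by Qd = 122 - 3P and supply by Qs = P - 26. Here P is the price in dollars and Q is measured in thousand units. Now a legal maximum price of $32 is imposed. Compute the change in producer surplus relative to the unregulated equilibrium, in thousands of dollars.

Equilibrium: 122 - 3P = P - 26, so 148 = 4P and P* = 37, Q* = 11.
Since 32 < 37, the ceiling is binding.
At P = 32: Qd = 122 - 3·32 = 26 and Qs = 32 - 26 = 6.
Producer surplus without the control is ½ · (37 - 26) · 11 = 60.5.
With the ceiling, producers sell 6 units at 32, so PS = ½ · (32 - 26) · 6 = 18.
Change in producer surplus = 18 - 60.5 = -42.5.

-42.5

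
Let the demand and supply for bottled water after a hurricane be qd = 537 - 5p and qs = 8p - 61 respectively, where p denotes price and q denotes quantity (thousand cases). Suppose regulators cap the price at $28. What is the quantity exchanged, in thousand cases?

In a free market, 537 - 5p = 8p - 61 gives the equilibrium p* = 46, q* = 307.
Because the ceiling (28) lies below the market-clearing price, it is binding.
At p = 28: qd = 537 - 5·28 = 397 and qs = 8·28 - 61 = 163.
The quantity actually transacted is the short side, supply: 163.

163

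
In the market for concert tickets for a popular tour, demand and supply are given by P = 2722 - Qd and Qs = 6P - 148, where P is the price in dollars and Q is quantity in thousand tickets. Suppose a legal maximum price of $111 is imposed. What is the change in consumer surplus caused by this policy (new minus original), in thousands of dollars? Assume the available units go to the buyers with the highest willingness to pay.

-1454336

Rearranging demand gives Qd = 2722 - P. Setting quantity demanded equal to quantity supplied, 2722 - P = 6P - 148, gives P* = 410 and Q* = 2312.
Since 111 < 410, the ceiling is binding.
At P = 111: Qd = 2722 - 111 = 2611 and Qs = 6·111 - 148 = 518.
Consumer surplus without the control is ½ · (2722 - 410) · 2312 = 2672672.
With the ceiling, 518 units are sold at 111 (assume they go to the highest-value buyers). The demand price at Q = 518 is 2204, so CS = ½ · [(2722 - 111) + (2204 - 111)] · 518 = 1218336.
Change in consumer surplus = 1218336 - 2672672 = -1454336.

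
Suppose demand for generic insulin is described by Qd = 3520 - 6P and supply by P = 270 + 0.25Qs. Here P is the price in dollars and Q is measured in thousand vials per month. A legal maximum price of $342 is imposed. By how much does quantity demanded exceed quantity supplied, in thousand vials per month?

Rearranging supply gives Qs = 4P - 1080. Without the control the market clears where 3520 - 6P = 4P - 1080, i.e. P* = 460 and Q* = 760.
Because the ceiling (342) lies below the market-clearing price, it is binding.
At P = 342: Qd = 3520 - 6·342 = 1468 and Qs = 4·342 - 1080 = 288.
Shortage = Qd - Qs = 1468 - 288 = 1180.

1180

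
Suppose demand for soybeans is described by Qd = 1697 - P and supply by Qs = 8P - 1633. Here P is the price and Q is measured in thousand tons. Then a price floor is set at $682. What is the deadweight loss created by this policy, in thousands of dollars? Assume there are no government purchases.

Without the control the market clears where 1697 - P = 8P - 1633, i.e. P* = 370 and Q* = 1327.
Since 682 > 370, the floor is binding.
At P = 682: Qd = 1697 - 682 = 1015 and Qs = 8·682 - 1633 = 3823.
Quantity traded falls to 1015. At Q = 1015 the demand price is 1697 - 1015 = 682 and the supply price is (1633 + 1015)/8 = 331.
Deadweight loss = ½ · (682 - 331) · (1327 - 1015) = ½ · 351 · 312 = 54756.

54756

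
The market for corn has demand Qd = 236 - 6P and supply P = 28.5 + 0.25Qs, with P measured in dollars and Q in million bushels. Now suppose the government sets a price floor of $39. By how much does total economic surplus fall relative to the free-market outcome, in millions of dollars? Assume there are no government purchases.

120

Rearranging supply gives Qs = 4P - 114. In a free market, 236 - 6P = 4P - 114 gives the equilibrium P* = 35, Q* = 26.
Since 39 > 35, the floor is binding.
At P = 39: Qd = 236 - 6·39 = 2 and Qs = 4·39 - 114 = 42.
Quantity traded falls to 2. At Q = 2 the demand price is (236 - 2)/6 = 39 and the supply price is (114 + 2)/4 = 29.
Deadweight loss = ½ · (39 - 29) · (26 - 2) = ½ · 10 · 24 = 120.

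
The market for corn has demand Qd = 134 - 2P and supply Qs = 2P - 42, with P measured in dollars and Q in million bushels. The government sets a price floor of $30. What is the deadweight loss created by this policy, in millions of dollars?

Setting quantity demanded equal to quantity supplied, 134 - 2P = 2P - 42, gives P* = 44 and Q* = 46.
The floor of 30 is below the equilibrium price 44, so it is not binding; the market clears at P* = 44, Q* = 46.
Since the control does not bind, no trades are prevented and deadweight loss is zero.

0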